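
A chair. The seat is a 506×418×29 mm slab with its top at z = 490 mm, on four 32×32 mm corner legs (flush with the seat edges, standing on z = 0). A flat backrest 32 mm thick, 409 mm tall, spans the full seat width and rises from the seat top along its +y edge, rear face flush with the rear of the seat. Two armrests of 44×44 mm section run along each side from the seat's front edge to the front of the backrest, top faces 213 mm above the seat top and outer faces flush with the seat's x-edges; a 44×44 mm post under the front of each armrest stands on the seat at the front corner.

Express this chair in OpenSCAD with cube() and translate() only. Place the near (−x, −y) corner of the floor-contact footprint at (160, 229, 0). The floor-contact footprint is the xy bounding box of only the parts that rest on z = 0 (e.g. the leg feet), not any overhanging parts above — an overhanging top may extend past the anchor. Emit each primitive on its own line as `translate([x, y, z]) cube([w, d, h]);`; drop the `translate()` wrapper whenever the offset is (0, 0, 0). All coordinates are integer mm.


// leg_h = 490 - 29 = 461
// arm post h = 213 - 44 = 169
translate([160, 229, 461]) cube([506, 418, 29]);
translate([160, 229, 0]) cube([32, 32, 461]);
translate([634, 229, 0]) cube([32, 32, 461]);
translate([160, 615, 0]) cube([32, 32, 461]);
translate([634, 615, 0]) cube([32, 32, 461]);
translate([160, 615, 490]) cube([506, 32, 409]);
translate([160, 229, 659]) cube([44, 386, 44]);
translate([622, 229, 659]) cube([44, 386, 44]);
translate([160, 229, 490]) cube([44, 44, 169]);
translate([622, 229, 490]) cube([44, 44, 169]);


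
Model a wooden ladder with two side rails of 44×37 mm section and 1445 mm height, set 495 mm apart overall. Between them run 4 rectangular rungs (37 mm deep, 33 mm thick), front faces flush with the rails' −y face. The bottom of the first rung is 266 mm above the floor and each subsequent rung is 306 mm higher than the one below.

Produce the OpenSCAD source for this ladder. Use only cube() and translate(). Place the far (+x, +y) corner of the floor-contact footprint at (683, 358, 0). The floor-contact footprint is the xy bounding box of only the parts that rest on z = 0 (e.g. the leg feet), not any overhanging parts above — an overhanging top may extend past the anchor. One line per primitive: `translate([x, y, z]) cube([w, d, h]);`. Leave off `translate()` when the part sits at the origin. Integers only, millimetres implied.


translate([188, 321, 0]) cube([44, 37, 1445]);
translate([639, 321, 0]) cube([44, 37, 1445]);
translate([232, 321, 266]) cube([407, 37, 33]);
translate([232, 321, 572]) cube([407, 37, 33]);
translate([232, 321, 878]) cube([407, 37, 33]);
translate([232, 321, 1184]) cube([407, 37, 33]);


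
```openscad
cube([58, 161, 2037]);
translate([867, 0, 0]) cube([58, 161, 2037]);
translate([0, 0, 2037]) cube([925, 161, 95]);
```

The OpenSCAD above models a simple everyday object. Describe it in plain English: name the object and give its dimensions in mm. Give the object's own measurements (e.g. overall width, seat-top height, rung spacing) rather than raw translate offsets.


A door frame. The clear opening is 809 mm wide and 2037 mm high. Two 58 mm wide jambs, 161 mm deep, stand either side of the opening from the floor to the top of the opening. A 95 mm thick head sits across the top of both jambs, spanning the full outside width of the frame.


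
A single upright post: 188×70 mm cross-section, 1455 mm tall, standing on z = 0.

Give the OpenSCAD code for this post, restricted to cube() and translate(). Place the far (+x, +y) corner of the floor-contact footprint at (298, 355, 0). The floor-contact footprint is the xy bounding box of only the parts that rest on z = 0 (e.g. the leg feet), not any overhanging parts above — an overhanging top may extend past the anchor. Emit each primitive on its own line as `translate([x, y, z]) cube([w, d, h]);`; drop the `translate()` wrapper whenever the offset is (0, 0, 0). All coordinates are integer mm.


translate([110, 285, 0]) cube([188, 70, 1455]);


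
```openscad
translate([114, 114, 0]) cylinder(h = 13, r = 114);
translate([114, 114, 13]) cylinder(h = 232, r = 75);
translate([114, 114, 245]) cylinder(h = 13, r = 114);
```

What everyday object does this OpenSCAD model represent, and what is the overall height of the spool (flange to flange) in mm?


A spool. The overall height is 258 mm.

Three coaxial cylinders, large–small–large — a spool. Two 13 mm flanges and a 232 mm core give 13 + 232 + 13 = 258 mm.


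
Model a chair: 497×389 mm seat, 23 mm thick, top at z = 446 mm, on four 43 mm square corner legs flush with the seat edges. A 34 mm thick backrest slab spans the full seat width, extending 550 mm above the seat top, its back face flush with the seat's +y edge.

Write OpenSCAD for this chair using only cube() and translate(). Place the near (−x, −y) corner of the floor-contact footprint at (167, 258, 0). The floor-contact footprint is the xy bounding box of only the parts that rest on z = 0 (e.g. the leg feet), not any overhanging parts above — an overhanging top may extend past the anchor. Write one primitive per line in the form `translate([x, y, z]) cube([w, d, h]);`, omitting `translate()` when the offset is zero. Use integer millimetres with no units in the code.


translate([167, 258, 423]) cube([497, 389, 23]);
translate([167, 258, 0]) cube([43, 43, 423]);
translate([621, 258, 0]) cube([43, 43, 423]);
translate([167, 604, 0]) cube([43, 43, 423]);
translate([621, 604, 0]) cube([43, 43, 423]);
translate([167, 613, 446]) cube([497, 34, 550]);


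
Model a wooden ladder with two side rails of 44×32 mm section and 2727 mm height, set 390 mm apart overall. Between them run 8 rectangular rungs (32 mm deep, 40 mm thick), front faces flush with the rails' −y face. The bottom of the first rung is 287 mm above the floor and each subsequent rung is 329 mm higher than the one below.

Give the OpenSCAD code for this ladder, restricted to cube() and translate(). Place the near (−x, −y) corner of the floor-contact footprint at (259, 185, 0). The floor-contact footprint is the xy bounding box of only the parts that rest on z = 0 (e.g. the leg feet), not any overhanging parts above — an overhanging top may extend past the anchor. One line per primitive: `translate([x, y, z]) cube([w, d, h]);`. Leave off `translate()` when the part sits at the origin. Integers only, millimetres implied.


translate([259, 185, 0]) cube([44, 32, 2727]);
translate([605, 185, 0]) cube([44, 32, 2727]);
translate([303, 185, 287]) cube([302, 32, 40]);
translate([303, 185, 616]) cube([302, 32, 40]);
translate([303, 185, 945]) cube([302, 32, 40]);
translate([303, 185, 1274]) cube([302, 32, 40]);
translate([303, 185, 1603]) cube([302, 32, 40]);
translate([303, 185, 1932]) cube([302, 32, 40]);
translate([303, 185, 2261]) cube([302, 32, 40]);
translate([303, 185, 2590]) cube([302, 32, 40]);


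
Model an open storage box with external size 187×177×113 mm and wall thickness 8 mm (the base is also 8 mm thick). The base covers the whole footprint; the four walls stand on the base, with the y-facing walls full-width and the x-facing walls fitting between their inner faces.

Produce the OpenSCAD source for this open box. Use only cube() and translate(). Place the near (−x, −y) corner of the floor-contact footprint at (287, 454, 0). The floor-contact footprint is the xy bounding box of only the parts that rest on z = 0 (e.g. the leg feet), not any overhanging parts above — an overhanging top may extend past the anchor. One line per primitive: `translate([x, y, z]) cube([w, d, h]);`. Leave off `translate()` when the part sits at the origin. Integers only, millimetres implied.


translate([287, 454, 0]) cube([187, 177, 8]);
translate([287, 454, 8]) cube([187, 8, 105]);
translate([287, 623, 8]) cube([187, 8, 105]);
translate([287, 462, 8]) cube([8, 161, 105]);
translate([466, 462, 8]) cube([8, 161, 105]);


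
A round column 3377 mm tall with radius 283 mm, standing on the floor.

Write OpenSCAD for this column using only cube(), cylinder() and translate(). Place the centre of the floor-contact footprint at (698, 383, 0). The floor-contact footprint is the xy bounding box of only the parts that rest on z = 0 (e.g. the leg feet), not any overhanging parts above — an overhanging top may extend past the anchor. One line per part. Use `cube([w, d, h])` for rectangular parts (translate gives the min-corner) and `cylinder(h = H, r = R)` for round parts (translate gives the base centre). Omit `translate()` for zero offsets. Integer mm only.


translate([698, 383, 0]) cylinder(h = 3377, r = 283);


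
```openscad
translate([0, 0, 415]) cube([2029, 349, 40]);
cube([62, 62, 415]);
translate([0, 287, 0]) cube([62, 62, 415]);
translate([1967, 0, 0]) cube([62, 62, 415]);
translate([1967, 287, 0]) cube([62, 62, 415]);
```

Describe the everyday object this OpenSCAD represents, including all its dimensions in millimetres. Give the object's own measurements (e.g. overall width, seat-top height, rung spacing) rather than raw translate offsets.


A bench: a 2029×349 mm seat slab, 40 mm thick, top at z = 455 mm, on four 62×62 mm square legs flush with the seat corners and standing on z = 0.


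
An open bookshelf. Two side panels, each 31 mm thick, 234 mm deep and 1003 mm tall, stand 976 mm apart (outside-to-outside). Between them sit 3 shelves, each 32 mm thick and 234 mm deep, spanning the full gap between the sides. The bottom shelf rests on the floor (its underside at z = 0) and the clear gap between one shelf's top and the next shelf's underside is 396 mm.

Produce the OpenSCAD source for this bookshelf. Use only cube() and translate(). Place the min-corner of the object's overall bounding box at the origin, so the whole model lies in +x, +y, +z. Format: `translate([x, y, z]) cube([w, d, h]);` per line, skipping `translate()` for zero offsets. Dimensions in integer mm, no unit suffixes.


cube([31, 234, 1003]);
translate([945, 0, 0]) cube([31, 234, 1003]);
translate([31, 0, 0]) cube([914, 234, 32]);
translate([31, 0, 428]) cube([914, 234, 32]);
translate([31, 0, 856]) cube([914, 234, 32]);


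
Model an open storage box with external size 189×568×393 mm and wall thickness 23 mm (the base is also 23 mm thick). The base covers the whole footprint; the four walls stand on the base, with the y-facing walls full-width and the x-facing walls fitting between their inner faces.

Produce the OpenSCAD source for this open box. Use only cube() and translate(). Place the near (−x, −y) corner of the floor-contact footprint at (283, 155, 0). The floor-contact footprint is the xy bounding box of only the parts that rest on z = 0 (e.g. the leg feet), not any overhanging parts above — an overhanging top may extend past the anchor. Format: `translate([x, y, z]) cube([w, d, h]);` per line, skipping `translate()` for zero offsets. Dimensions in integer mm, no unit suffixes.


translate([283, 155, 0]) cube([189, 568, 23]);
translate([283, 155, 23]) cube([189, 23, 370]);
translate([283, 700, 23]) cube([189, 23, 370]);
translate([283, 178, 23]) cube([23, 522, 370]);
translate([449, 178, 23]) cube([23, 522, 370]);


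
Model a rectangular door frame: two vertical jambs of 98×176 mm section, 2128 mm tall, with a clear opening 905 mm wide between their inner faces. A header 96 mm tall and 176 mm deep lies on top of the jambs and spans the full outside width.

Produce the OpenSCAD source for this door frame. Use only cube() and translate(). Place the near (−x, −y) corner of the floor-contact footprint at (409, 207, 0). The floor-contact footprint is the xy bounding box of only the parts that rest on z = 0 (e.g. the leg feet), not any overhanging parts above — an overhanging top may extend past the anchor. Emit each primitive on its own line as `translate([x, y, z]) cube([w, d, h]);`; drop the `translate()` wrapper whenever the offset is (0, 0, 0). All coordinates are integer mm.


translate([409, 207, 0]) cube([98, 176, 2128]);
translate([1412, 207, 0]) cube([98, 176, 2128]);
translate([409, 207, 2128]) cube([1101, 176, 96]);


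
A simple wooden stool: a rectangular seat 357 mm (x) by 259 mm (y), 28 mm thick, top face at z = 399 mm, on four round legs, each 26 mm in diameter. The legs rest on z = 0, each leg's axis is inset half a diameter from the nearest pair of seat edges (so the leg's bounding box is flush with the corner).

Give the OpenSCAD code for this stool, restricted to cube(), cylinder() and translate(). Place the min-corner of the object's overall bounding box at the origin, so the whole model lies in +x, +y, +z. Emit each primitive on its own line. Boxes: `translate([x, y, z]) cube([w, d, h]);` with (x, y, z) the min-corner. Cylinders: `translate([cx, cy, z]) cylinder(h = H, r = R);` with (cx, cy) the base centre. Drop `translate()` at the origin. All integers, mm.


translate([0, 0, 371]) cube([357, 259, 28]);
translate([13, 13, 0]) cylinder(h = 371, r = 13);
translate([344, 13, 0]) cylinder(h = 371, r = 13);
translate([13, 246, 0]) cylinder(h = 371, r = 13);
translate([344, 246, 0]) cylinder(h = 371, r = 13);


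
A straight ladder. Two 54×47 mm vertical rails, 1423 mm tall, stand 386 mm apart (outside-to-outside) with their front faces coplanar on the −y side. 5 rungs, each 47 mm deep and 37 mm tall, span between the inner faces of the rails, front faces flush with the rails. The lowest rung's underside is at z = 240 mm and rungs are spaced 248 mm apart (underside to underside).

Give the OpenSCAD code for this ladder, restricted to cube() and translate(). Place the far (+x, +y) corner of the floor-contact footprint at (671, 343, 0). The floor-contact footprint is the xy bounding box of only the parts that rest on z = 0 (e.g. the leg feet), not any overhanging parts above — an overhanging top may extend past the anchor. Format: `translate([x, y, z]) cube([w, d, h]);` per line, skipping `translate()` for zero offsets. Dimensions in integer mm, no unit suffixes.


translate([285, 296, 0]) cube([54, 47, 1423]);
translate([617, 296, 0]) cube([54, 47, 1423]);
translate([339, 296, 240]) cube([278, 47, 37]);
translate([339, 296, 488]) cube([278, 47, 37]);
translate([339, 296, 736]) cube([278, 47, 37]);
translate([339, 296, 984]) cube([278, 47, 37]);
translate([339, 296, 1232]) cube([278, 47, 37]);


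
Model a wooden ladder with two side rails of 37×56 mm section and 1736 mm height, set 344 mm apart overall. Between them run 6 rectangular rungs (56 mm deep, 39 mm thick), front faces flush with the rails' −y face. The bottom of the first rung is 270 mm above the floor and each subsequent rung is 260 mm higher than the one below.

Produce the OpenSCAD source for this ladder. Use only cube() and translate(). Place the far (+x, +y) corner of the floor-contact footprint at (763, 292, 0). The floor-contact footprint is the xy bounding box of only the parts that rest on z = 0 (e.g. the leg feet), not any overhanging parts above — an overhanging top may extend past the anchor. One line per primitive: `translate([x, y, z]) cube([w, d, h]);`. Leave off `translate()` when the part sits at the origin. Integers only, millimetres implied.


translate([419, 236, 0]) cube([37, 56, 1736]);
translate([726, 236, 0]) cube([37, 56, 1736]);
translate([456, 236, 270]) cube([270, 56, 39]);
translate([456, 236, 530]) cube([270, 56, 39]);
translate([456, 236, 790]) cube([270, 56, 39]);
translate([456, 236, 1050]) cube([270, 56, 39]);
translate([456, 236, 1310]) cube([270, 56, 39]);
translate([456, 236, 1570]) cube([270, 56, 39]);


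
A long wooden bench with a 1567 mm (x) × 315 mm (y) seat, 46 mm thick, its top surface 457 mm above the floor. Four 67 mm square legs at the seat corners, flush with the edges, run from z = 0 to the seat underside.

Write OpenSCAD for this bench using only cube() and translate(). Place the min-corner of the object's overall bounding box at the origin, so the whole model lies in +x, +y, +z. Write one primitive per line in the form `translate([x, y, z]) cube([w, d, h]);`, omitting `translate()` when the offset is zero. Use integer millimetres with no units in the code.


translate([0, 0, 411]) cube([1567, 315, 46]);
cube([67, 67, 411]);
translate([0, 248, 0]) cube([67, 67, 411]);
translate([1500, 0, 0]) cube([67, 67, 411]);
translate([1500, 248, 0]) cube([67, 67, 411]);


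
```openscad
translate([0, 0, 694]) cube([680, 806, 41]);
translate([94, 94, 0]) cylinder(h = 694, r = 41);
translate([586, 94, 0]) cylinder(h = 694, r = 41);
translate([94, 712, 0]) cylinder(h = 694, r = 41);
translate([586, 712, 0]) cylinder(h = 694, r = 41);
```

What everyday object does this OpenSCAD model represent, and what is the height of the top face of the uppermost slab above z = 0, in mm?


A table. The table height is 735 mm.

A 680×806×41 slab sits at z = 694 on four Ø82 mm round legs — a table. The top surface is at 694 + 41 = 735 mm.


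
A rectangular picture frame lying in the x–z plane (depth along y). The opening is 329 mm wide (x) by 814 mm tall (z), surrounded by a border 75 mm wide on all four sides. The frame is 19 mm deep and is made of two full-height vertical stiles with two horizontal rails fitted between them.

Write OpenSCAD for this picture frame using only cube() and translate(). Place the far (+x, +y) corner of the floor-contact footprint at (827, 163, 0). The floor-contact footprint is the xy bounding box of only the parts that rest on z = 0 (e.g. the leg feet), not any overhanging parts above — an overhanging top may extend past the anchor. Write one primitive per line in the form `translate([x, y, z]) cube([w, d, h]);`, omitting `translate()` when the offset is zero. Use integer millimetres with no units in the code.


translate([348, 144, 0]) cube([75, 19, 964]);
translate([752, 144, 0]) cube([75, 19, 964]);
translate([423, 144, 0]) cube([329, 19, 75]);
translate([423, 144, 889]) cube([329, 19, 75]);


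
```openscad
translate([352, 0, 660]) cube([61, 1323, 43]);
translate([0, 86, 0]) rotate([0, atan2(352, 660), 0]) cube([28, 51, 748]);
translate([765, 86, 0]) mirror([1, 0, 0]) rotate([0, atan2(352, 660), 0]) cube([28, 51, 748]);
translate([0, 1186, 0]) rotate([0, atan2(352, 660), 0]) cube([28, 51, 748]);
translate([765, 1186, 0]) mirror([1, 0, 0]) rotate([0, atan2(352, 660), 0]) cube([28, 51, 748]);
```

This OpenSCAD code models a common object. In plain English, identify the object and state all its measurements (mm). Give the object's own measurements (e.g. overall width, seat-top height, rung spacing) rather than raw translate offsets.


A sawhorse. A 61×1323×43 mm beam (x, y, z) sits on two A-frame leg pairs. Each pair is two raked legs of 28×51 mm section (51 mm along y) splaying symmetrically in x. Each leg rises 660 mm vertically over 352 mm of horizontal reach and is 748 mm long along its own axis. Every leg's outer bottom edge rests on the floor and its outer top edge meets a bottom edge of the beam — the left legs (tilting toward +x) meet the beam's −x bottom edge, the right legs (their mirror images, tilting toward −x) meet its +x bottom edge — so the leg tops tuck under the beam, the beam's underside is 660 mm above the floor, and the feet are 765 mm apart outside-to-outside with the beam centred between them. The two leg pairs are set in 86 mm from either end of the beam.


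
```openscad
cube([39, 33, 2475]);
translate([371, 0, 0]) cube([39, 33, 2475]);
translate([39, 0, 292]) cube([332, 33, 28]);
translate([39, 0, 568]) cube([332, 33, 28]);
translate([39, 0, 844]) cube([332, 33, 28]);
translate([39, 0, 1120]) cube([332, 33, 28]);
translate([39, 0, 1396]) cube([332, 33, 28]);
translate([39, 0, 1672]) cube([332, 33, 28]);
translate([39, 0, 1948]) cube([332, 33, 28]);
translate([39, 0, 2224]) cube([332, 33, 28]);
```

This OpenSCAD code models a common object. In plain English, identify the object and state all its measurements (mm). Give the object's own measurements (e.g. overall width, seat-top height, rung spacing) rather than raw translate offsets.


A straight ladder. Two 39×33 mm vertical rails, 2475 mm tall, stand 410 mm apart (outside-to-outside) with their front faces coplanar on the −y side. 8 rungs, each 33 mm deep and 28 mm tall, span between the inner faces of the rails, front faces flush with the rails. The lowest rung's underside is at z = 292 mm and rungs are spaced 276 mm apart (underside to underside).


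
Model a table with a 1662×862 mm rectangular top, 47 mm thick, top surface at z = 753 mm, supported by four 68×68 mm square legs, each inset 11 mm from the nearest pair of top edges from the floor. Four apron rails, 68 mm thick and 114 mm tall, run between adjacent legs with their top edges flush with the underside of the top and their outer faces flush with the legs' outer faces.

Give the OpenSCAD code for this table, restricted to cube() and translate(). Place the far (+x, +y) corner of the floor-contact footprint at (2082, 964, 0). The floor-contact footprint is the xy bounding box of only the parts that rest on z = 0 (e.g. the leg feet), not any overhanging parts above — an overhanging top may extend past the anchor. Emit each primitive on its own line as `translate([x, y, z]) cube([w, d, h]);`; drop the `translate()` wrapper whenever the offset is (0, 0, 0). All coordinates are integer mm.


translate([431, 113, 706]) cube([1662, 862, 47]);
translate([442, 124, 0]) cube([68, 68, 706]);
translate([2014, 124, 0]) cube([68, 68, 706]);
translate([442, 896, 0]) cube([68, 68, 706]);
translate([2014, 896, 0]) cube([68, 68, 706]);
translate([510, 124, 592]) cube([1504, 68, 114]);
translate([510, 896, 592]) cube([1504, 68, 114]);
translate([442, 192, 592]) cube([68, 704, 114]);
translate([2014, 192, 592]) cube([68, 704, 114]);


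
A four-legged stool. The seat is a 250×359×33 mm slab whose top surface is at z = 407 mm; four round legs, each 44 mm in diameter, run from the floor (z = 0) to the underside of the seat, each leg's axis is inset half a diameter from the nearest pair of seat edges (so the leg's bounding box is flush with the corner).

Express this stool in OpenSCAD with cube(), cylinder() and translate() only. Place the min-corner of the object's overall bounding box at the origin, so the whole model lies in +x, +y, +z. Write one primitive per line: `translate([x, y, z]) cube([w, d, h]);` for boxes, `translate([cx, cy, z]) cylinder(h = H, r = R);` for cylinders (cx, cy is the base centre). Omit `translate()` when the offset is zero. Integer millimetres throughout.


translate([0, 0, 374]) cube([250, 359, 33]);
translate([22, 22, 0]) cylinder(h = 374, r = 22);
translate([228, 22, 0]) cylinder(h = 374, r = 22);
translate([22, 337, 0]) cylinder(h = 374, r = 22);
translate([228, 337, 0]) cylinder(h = 374, r = 22);


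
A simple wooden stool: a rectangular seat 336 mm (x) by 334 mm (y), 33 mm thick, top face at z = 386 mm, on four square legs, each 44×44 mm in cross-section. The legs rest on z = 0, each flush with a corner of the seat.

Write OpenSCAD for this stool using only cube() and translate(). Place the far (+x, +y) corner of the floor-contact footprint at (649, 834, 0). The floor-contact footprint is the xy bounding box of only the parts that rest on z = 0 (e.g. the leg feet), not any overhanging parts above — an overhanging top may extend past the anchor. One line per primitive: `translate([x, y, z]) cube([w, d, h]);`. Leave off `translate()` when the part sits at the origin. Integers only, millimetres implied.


// leg_h = 386 - 33 = 353
translate([313, 500, 353]) cube([336, 334, 33]);
translate([313, 500, 0]) cube([44, 44, 353]);
translate([605, 500, 0]) cube([44, 44, 353]);
translate([313, 790, 0]) cube([44, 44, 353]);
translate([605, 790, 0]) cube([44, 44, 353]);


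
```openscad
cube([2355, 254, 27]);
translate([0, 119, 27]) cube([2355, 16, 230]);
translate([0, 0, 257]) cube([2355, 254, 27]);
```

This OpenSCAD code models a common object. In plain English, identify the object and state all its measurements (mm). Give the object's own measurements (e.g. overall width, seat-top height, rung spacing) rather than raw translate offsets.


An I-beam lying along x, 2355 mm long. Overall section height 284 mm. Two flanges 254 mm wide (y) and 27 mm thick, one on the floor and one at the top; a web 16 mm thick runs between them, centred on the flange width.


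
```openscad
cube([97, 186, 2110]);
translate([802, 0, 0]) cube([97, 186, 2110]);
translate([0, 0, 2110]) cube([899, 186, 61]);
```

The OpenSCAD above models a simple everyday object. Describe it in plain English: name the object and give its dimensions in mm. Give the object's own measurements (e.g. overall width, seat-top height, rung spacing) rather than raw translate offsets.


A door frame. The clear opening is 705 mm wide and 2110 mm high. Two 97 mm wide jambs, 186 mm deep, stand either side of the opening from the floor to the top of the opening. A 61 mm thick head sits across the top of both jambs, spanning the full outside width of the frame.


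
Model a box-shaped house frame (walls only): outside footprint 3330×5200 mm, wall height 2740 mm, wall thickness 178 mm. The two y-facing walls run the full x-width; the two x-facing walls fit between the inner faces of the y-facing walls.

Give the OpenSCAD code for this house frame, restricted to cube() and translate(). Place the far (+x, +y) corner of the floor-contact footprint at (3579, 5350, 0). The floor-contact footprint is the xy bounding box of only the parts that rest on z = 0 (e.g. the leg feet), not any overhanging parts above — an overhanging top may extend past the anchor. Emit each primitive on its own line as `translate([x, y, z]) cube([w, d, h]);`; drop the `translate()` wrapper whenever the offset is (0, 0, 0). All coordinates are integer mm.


translate([249, 150, 0]) cube([3330, 178, 2740]);
translate([249, 5172, 0]) cube([3330, 178, 2740]);
translate([249, 328, 0]) cube([178, 4844, 2740]);
translate([3401, 328, 0]) cube([178, 4844, 2740]);


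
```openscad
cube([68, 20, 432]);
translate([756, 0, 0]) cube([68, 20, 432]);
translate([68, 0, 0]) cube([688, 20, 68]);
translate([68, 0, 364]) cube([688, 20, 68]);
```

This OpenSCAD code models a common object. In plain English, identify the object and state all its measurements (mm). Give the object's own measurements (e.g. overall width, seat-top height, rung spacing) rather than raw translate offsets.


A rectangular picture frame lying in the x–z plane (depth along y). The opening is 688 mm wide (x) by 296 mm tall (z), surrounded by a border 68 mm wide on all four sides. The frame is 20 mm deep and is made of two full-height vertical stiles with two horizontal rails fitted between them.


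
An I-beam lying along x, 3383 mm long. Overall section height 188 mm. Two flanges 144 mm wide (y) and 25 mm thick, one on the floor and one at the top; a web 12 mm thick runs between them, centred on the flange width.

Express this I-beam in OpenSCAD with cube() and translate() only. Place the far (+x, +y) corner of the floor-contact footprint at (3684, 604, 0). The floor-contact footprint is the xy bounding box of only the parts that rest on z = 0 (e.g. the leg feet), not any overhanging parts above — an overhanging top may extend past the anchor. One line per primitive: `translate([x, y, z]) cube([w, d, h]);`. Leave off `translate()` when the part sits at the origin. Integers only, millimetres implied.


translate([301, 460, 0]) cube([3383, 144, 25]);
translate([301, 526, 25]) cube([3383, 12, 138]);
translate([301, 460, 163]) cube([3383, 144, 25]);


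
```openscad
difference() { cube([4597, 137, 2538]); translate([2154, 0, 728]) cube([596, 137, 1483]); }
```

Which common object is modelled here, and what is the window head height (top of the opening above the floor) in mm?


A wall with a window opening. The window head height is 2211 mm.

A wall with a rectangular opening subtracted — a window. Sill at z = 728, opening 1483 mm tall, so the head is at 728 + 1483 = 2211 mm.


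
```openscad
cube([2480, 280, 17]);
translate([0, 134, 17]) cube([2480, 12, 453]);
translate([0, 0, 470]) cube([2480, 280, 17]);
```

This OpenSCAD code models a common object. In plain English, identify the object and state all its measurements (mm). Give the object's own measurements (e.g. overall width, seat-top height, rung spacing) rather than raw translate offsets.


An I-beam lying along x, 2480 mm long. Overall section height 487 mm. Two flanges 280 mm wide (y) and 17 mm thick, one on the floor and one at the top; a web 12 mm thick runs between them, centred on the flange width.


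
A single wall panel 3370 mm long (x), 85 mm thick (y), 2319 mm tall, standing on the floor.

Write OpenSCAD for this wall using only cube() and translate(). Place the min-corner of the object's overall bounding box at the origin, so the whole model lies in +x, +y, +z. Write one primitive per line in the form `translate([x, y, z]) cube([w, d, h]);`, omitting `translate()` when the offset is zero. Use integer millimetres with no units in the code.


cube([3370, 85, 2319]);


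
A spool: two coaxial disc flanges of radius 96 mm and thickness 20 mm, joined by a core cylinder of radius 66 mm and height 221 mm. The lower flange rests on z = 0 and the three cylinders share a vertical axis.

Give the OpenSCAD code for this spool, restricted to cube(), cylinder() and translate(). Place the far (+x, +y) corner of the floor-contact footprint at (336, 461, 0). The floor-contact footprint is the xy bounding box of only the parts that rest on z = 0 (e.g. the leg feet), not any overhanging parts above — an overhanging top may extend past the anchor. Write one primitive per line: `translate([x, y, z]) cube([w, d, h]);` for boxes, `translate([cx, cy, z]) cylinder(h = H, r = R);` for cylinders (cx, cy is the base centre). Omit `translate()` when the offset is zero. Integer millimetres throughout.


translate([240, 365, 0]) cylinder(h = 20, r = 96);
translate([240, 365, 20]) cylinder(h = 221, r = 66);
translate([240, 365, 241]) cylinder(h = 20, r = 96);


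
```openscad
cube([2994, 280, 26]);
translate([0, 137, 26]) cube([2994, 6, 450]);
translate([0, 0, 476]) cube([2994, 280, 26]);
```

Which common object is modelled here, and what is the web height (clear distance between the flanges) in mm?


An I-beam. The web height is 450 mm.

Two wide flanges with a thin centred web — an I-beam. Overall 502 mm minus two 26 mm flanges gives a web of 502 − 2·26 = 450 mm.


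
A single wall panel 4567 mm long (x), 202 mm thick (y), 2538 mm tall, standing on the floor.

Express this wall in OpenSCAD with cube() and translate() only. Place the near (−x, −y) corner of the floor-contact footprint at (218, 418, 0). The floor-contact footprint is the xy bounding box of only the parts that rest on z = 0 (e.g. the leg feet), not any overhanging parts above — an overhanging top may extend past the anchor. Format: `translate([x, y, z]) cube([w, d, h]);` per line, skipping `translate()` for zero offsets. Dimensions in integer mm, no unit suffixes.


translate([218, 418, 0]) cube([4567, 202, 2538]);


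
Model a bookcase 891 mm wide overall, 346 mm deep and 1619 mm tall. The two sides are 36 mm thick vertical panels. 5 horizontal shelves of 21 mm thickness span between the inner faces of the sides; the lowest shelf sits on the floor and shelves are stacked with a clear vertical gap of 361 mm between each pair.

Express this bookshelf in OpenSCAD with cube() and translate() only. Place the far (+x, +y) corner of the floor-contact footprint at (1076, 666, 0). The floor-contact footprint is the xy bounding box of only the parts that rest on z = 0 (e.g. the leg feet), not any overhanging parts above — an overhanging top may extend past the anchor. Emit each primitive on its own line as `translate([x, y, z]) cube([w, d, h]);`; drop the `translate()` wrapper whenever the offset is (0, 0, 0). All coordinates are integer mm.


translate([185, 320, 0]) cube([36, 346, 1619]);
translate([1040, 320, 0]) cube([36, 346, 1619]);
translate([221, 320, 0]) cube([819, 346, 21]);
translate([221, 320, 382]) cube([819, 346, 21]);
translate([221, 320, 764]) cube([819, 346, 21]);
translate([221, 320, 1146]) cube([819, 346, 21]);
translate([221, 320, 1528]) cube([819, 346, 21]);


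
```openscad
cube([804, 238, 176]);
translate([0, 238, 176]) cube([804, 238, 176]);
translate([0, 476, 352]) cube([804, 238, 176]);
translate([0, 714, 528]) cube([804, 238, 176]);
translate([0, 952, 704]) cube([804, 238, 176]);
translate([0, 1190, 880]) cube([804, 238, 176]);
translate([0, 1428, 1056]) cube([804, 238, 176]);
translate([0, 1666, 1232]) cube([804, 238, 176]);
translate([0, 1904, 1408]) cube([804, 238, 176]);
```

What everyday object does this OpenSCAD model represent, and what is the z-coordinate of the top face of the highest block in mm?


A staircase. The total rise is 1584 mm.

9 identical blocks, each offset up and back from the previous — a staircase. Each step is 176 mm tall and there are 9 of them, so the total rise is 9 × 176 = 1584 mm.


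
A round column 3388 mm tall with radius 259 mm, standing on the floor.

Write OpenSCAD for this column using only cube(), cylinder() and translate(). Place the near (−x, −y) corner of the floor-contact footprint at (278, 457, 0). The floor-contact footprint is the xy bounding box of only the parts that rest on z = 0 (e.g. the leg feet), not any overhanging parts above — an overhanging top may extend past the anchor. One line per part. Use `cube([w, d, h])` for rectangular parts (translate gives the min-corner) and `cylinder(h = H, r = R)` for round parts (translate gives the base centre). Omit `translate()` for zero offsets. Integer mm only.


translate([537, 716, 0]) cylinder(h = 3388, r = 259);


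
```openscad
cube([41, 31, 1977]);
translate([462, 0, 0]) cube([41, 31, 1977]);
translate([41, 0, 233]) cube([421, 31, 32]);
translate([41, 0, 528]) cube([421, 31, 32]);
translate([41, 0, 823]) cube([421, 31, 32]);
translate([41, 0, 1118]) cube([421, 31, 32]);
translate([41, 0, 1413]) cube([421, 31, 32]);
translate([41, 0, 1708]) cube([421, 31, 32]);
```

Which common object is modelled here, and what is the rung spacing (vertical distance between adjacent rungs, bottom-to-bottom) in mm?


A ladder. The rung spacing is 295 mm.

Two tall 41×31 posts with 6 short bars between them — a ladder. Adjacent rungs sit at z = 233 and z = 528, so the spacing is 528 − 233 = 295 mm.


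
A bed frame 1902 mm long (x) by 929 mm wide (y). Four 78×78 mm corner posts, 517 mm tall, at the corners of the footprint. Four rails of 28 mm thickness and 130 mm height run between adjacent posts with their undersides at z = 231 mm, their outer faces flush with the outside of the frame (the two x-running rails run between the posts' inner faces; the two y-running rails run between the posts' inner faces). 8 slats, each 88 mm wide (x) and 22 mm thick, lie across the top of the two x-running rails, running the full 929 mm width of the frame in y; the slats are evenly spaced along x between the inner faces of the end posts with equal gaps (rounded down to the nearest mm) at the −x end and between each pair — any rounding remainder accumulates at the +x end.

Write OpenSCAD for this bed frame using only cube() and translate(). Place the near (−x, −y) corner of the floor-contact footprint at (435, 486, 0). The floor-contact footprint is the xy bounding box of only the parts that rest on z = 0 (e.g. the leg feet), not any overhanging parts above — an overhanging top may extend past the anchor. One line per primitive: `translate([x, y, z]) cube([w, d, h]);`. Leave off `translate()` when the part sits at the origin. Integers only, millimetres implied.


translate([435, 486, 0]) cube([78, 78, 517]);
translate([435, 1337, 0]) cube([78, 78, 517]);
translate([2259, 486, 0]) cube([78, 78, 517]);
translate([2259, 1337, 0]) cube([78, 78, 517]);
translate([513, 486, 231]) cube([1746, 28, 130]);
translate([513, 1387, 231]) cube([1746, 28, 130]);
translate([435, 564, 231]) cube([28, 773, 130]);
translate([2309, 564, 231]) cube([28, 773, 130]);
translate([628, 486, 361]) cube([88, 929, 22]);
translate([831, 486, 361]) cube([88, 929, 22]);
translate([1034, 486, 361]) cube([88, 929, 22]);
translate([1237, 486, 361]) cube([88, 929, 22]);
translate([1440, 486, 361]) cube([88, 929, 22]);
translate([1643, 486, 361]) cube([88, 929, 22]);
translate([1846, 486, 361]) cube([88, 929, 22]);
translate([2049, 486, 361]) cube([88, 929, 22]);


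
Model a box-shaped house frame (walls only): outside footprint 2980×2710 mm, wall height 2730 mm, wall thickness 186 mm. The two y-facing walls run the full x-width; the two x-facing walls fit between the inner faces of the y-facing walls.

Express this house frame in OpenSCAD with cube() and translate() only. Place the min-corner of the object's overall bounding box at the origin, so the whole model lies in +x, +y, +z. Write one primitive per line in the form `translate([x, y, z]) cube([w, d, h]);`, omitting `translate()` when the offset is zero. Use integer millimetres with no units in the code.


cube([2980, 186, 2730]);
translate([0, 2524, 0]) cube([2980, 186, 2730]);
translate([0, 186, 0]) cube([186, 2338, 2730]);
translate([2794, 186, 0]) cube([186, 2338, 2730]);


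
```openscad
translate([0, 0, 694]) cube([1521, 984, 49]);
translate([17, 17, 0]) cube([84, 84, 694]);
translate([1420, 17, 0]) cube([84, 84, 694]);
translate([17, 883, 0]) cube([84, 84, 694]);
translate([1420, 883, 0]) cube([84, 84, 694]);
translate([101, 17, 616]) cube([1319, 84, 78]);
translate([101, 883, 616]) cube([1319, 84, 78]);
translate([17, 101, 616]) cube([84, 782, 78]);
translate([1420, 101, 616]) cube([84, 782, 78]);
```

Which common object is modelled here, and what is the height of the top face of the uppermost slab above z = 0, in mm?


A table. The table height is 743 mm.

A 1521×984×49 slab sits at z = 694 on four 84 mm square posts — a table. The top surface is at 694 + 49 = 743 mm.


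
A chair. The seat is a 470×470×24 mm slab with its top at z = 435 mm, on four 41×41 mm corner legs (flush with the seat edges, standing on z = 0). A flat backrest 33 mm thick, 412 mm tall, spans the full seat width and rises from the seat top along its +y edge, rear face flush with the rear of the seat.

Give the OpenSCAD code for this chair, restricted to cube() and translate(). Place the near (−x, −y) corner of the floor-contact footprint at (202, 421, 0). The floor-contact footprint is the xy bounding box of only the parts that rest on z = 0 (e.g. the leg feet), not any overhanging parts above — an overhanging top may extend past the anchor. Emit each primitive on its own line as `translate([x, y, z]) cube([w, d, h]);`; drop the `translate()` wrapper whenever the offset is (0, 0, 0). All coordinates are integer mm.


translate([202, 421, 411]) cube([470, 470, 24]);
translate([202, 421, 0]) cube([41, 41, 411]);
translate([631, 421, 0]) cube([41, 41, 411]);
translate([202, 850, 0]) cube([41, 41, 411]);
translate([631, 850, 0]) cube([41, 41, 411]);
translate([202, 858, 435]) cube([470, 33, 412]);


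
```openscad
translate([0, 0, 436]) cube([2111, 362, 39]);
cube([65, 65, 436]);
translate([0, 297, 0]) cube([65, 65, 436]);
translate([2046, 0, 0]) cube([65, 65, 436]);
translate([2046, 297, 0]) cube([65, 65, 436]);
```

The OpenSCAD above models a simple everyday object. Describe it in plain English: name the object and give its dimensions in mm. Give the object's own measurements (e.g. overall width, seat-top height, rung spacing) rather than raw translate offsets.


A long wooden bench with a 2111 mm (x) × 362 mm (y) seat, 39 mm thick, its top surface 475 mm above the floor. Four 65 mm square legs at the seat corners, flush with the edges, run from z = 0 to the seat underside.


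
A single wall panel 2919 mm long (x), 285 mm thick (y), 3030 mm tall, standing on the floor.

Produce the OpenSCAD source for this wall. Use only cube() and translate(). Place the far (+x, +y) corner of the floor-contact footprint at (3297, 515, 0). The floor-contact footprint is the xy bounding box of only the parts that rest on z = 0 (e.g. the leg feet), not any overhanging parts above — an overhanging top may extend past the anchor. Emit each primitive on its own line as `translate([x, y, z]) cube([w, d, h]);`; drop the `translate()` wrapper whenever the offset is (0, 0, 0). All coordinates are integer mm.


translate([378, 230, 0]) cube([2919, 285, 3030]);
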